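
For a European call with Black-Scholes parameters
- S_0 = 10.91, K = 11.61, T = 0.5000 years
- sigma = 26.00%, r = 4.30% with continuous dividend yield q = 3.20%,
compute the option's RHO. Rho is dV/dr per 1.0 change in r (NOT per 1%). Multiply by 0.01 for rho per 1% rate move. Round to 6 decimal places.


d1 = -0.2164127275; d2 = -0.4002604906
phi(d1) = 0.3897086901; exp(-qT) = 0.9841273201; exp(-rT) = 0.9787294775
N(d2) = 0.3444823325
Rho = K*T*exp(-rT)*N(d2) = 11.6100 * 0.5000 * 0.9787294775 * 0.3444823325 = 1.957185

Answer: Rho = 1.957185


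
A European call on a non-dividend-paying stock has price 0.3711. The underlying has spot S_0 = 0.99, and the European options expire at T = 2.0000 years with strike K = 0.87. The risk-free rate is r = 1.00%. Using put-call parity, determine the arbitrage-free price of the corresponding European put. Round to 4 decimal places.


Answer: Put price = 0.2339

Derivation:
Put-call parity: C - P = S_0 * exp(-qT) - K * exp(-rT).
S_0 * exp(-qT) = 0.9900 * 1.00000000 = 0.99000000
K * exp(-rT) = 0.8700 * 0.98019867 = 0.85277285
P = C - S*exp(-qT) + K*exp(-rT)
P = 0.3711 - 0.99000000 + 0.85277285 = 0.2339


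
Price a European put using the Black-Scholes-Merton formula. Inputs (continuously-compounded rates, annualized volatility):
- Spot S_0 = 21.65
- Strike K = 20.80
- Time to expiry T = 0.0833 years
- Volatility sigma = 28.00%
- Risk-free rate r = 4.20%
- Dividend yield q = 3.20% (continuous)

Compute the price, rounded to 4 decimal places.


d1 = (ln(S/K) + (r - q + 0.5*sigma^2) * T) / (sigma * sqrt(T)) = 0.54633411
d2 = d1 - sigma * sqrt(T) = 0.46552124
exp(-rT) = 0.99650751; exp(-qT) = 0.99733795
P = K * exp(-rT) * N(-d2) - S_0 * exp(-qT) * N(-d1)
N(-d1) = 0.29241815; N(-d2) = 0.32077911
P = 20.8000 * 0.99650751 * 0.32077911 - 21.6500 * 0.99733795 * 0.29241815 = 0.3349

Answer: Price = 0.3349


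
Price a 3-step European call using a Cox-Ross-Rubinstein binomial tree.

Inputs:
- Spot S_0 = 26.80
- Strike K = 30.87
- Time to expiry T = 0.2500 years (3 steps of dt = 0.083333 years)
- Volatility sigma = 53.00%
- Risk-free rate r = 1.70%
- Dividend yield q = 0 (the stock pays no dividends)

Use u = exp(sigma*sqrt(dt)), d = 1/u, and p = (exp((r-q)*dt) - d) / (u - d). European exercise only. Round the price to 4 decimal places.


Answer: Price = V(0,0) = 1.2912

Derivation:
dt = T/N = 0.083333
u = exp(sigma*sqrt(dt)) = 1.165322; d = 1/u = 0.858132
p = (exp((r-q)*dt) - d) / (u - d) = 0.466440
Discount per step: exp(-r*dt) = 0.998584
Stock lattice S(k, i) with i counting down-moves:
  k=0: S(0,0) = 26.8000
  k=1: S(1,0) = 31.2306; S(1,1) = 22.9979
  k=2: S(2,0) = 36.3938; S(2,1) = 26.8000; S(2,2) = 19.7352
  k=3: S(3,0) = 42.4105; S(3,1) = 31.2306; S(3,2) = 22.9979; S(3,3) = 16.9354
Terminal payoffs V(N, i) = max(S_T - K, 0):
  V(3,0) = 11.540474; V(3,1) = 0.360641; V(3,2) = 0.000000; V(3,3) = 0.000000
Backward induction: V(k, i) = exp(-r*dt) * [p * V(k+1, i) + (1-p) * V(k+1, i+1)].
  V(2,0) = exp(-r*dt) * [p*11.540474 + (1-p)*0.360641] = 5.567469
  V(2,1) = exp(-r*dt) * [p*0.360641 + (1-p)*0.000000] = 0.167979
  V(2,2) = exp(-r*dt) * [p*0.000000 + (1-p)*0.000000] = 0.000000
  V(1,0) = exp(-r*dt) * [p*5.567469 + (1-p)*0.167979] = 2.682714
  V(1,1) = exp(-r*dt) * [p*0.167979 + (1-p)*0.000000] = 0.078241
  V(0,0) = exp(-r*dt) * [p*2.682714 + (1-p)*0.078241] = 1.291241


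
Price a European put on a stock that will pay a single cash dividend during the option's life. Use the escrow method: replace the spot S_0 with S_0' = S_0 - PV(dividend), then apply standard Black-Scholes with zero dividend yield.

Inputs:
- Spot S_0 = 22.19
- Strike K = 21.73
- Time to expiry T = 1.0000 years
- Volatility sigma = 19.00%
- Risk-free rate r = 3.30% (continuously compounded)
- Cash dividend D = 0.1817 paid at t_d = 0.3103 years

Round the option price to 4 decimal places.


PV(D) = D * exp(-r * t_d) = 0.1817 * 0.98981235 = 0.17984890
S_0' = S_0 - PV(D) = 22.1900 - 0.17984890 = 22.01015110
d1 = (ln(S_0'/K) + (r + sigma^2/2)*T) / (sigma*sqrt(T)) = 0.33610508
d2 = d1 - sigma*sqrt(T) = 0.14610508
exp(-rT) = 0.96753856
N(-d1) = 0.36839581; N(-d2) = 0.44191922
P = K * exp(-rT) * N(-d2) - S_0' * N(-d1) = 21.7300 * 0.96753856 * 0.44191922 - 22.01015110 * 0.36839581 = 1.1827

Answer: Price = 1.1827


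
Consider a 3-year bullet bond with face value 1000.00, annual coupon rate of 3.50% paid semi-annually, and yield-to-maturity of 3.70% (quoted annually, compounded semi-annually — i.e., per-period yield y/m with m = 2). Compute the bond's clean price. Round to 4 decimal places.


Coupon per period c = face * coupon_rate / m = 17.500000
Periods per year m = 2; per-period yield y/m = 0.018500
Number of cashflows N = 6
Cashflows (t years, CF_t, discount factor 1/(1+y/m)^(m*t), PV):
  t = 0.5000: CF_t = 17.500000, DF = 0.981836, PV = 17.182131
  t = 1.0000: CF_t = 17.500000, DF = 0.964002, PV = 16.870035
  t = 1.5000: CF_t = 17.500000, DF = 0.946492, PV = 16.563608
  t = 2.0000: CF_t = 17.500000, DF = 0.929300, PV = 16.262747
  t = 2.5000: CF_t = 17.500000, DF = 0.912420, PV = 15.967351
  t = 3.0000: CF_t = 1017.500000, DF = 0.895847, PV = 911.524231
Price P = sum_t PV_t = 994.370103

Answer: Price = 994.3701


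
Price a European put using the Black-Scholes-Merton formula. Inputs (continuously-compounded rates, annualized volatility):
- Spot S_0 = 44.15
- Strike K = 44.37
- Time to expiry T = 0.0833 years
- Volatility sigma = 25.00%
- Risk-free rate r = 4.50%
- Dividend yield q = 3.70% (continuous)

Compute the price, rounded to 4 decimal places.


d1 = (ln(S/K) + (r - q + 0.5*sigma^2) * T) / (sigma * sqrt(T)) = -0.02357603
d2 = d1 - sigma * sqrt(T) = -0.09573038
exp(-rT) = 0.99625852; exp(-qT) = 0.99692264
P = K * exp(-rT) * N(-d2) - S_0 * exp(-qT) * N(-d1)
N(-d1) = 0.50940461; N(-d2) = 0.53813264
P = 44.3700 * 0.99625852 * 0.53813264 - 44.1500 * 0.99692264 * 0.50940461 = 1.3666

Answer: Price = 1.3666


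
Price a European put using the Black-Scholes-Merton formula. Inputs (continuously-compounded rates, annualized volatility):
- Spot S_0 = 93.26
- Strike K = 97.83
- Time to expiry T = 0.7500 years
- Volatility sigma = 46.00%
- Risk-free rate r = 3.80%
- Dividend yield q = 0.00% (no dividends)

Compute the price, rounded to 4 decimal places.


d1 = (ln(S/K) + (r - q + 0.5*sigma^2) * T) / (sigma * sqrt(T)) = 0.15063825
d2 = d1 - sigma * sqrt(T) = -0.24773344
exp(-rT) = 0.97190229; exp(-qT) = 1.00000000
P = K * exp(-rT) * N(-d2) - S_0 * exp(-qT) * N(-d1)
N(-d1) = 0.44013054; N(-d2) = 0.59782967
P = 97.8300 * 0.97190229 * 0.59782967 - 93.2600 * 1.00000000 * 0.44013054 = 15.7958

Answer: Price = 15.7958


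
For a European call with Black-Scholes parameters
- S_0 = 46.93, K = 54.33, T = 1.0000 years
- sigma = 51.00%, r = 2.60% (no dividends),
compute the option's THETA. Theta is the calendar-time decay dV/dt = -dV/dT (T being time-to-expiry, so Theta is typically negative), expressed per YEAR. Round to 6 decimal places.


Answer: Theta = -5.202313

Derivation:
d1 = 0.0188834691; d2 = -0.4911165309
phi(d1) = 0.3988711582; exp(-qT) = 1.0000000000; exp(-rT) = 0.9743350896
Theta = -S*exp(-qT)*phi(d1)*sigma/(2*sqrt(T)) - r*K*exp(-rT)*N(d2) + q*S*exp(-qT)*N(d1)
N(d1) = 0.5075329665; N(d2) = 0.3116720151; sqrt(T) = 1.0000000000
Term 1 = -46.9300 * 1.0000000000 * 0.3988711582 * 0.5100 / (2 * 1.0000000000) = -4.7733509809
Term 2 = -0.0260 * 54.3300 * 0.9743350896 * 0.3116720151 = -0.4289623792
Term 3 = 0 (no dividend yield, q = 0)
Theta = -4.7733509809 + (-0.4289623792) + (0.0000000000) = -5.202313


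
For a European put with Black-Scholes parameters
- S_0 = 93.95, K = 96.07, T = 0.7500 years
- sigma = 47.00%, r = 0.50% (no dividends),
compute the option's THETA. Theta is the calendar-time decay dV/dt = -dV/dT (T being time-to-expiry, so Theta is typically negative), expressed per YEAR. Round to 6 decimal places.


Answer: Theta = -9.758179

Derivation:
d1 = 0.1579068549; d2 = -0.2491250849
phi(d1) = 0.3939994283; exp(-qT) = 1.0000000000; exp(-rT) = 0.9962570225
Theta = -S*exp(-qT)*phi(d1)*sigma/(2*sqrt(T)) + r*K*exp(-rT)*N(-d2) - q*S*exp(-qT)*N(-d1)
N(-d1) = 0.4372650982; N(-d2) = 0.5983679870; sqrt(T) = 0.8660254038
Term 1 = -93.9500 * 1.0000000000 * 0.3939994283 * 0.4700 / (2 * 0.8660254038) = -10.0445296867
Term 2 = 0.0050 * 96.0700 * 0.9962570225 * 0.5983679870 = 0.2863502333
Term 3 = 0 (no dividend yield, q = 0)
Theta = -10.0445296867 + (0.2863502333) + (0.0000000000) = -9.758179


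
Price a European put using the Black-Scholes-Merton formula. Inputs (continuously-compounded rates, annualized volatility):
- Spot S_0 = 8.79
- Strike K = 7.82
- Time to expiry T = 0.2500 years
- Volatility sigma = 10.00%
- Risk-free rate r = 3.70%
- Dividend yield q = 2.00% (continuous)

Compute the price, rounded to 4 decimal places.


Answer: Price = 0.0010

Derivation:
d1 = (ln(S/K) + (r - q + 0.5*sigma^2) * T) / (sigma * sqrt(T)) = 2.44860314
d2 = d1 - sigma * sqrt(T) = 2.39860314
exp(-rT) = 0.99079265; exp(-qT) = 0.99501248
P = K * exp(-rT) * N(-d2) - S_0 * exp(-qT) * N(-d1)
N(-d1) = 0.00717057; N(-d2) = 0.00822887
P = 7.8200 * 0.99079265 * 0.00822887 - 8.7900 * 0.99501248 * 0.00717057 = 0.0010


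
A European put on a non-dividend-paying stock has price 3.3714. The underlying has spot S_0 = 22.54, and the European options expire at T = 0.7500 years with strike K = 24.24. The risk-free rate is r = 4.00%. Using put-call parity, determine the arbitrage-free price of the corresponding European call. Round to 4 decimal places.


Answer: Call price = 2.3878

Derivation:
Put-call parity: C - P = S_0 * exp(-qT) - K * exp(-rT).
S_0 * exp(-qT) = 22.5400 * 1.00000000 = 22.54000000
K * exp(-rT) = 24.2400 * 0.97044553 = 23.52359973
C = P + S*exp(-qT) - K*exp(-rT)
C = 3.3714 + 22.54000000 - 23.52359973 = 2.3878


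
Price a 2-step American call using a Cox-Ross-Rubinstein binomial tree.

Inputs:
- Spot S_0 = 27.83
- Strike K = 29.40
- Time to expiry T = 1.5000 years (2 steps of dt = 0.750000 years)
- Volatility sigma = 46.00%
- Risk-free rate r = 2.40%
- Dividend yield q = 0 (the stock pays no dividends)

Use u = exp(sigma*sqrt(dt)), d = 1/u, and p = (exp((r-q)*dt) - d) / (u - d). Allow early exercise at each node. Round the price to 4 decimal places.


Answer: Price = V(0,0) = 5.6052

Derivation:
dt = T/N = 0.750000
u = exp(sigma*sqrt(dt)) = 1.489398; d = 1/u = 0.671412
p = (exp((r-q)*dt) - d) / (u - d) = 0.423908
Discount per step: exp(-r*dt) = 0.982161
Stock lattice S(k, i) with i counting down-moves:
  k=0: S(0,0) = 27.8300
  k=1: S(1,0) = 41.4499; S(1,1) = 18.6854
  k=2: S(2,0) = 61.7354; S(2,1) = 27.8300; S(2,2) = 12.5456
Terminal payoffs V(N, i) = max(S_T - K, 0):
  V(2,0) = 32.335427; V(2,1) = 0.000000; V(2,2) = 0.000000
Backward induction: V(k, i) = exp(-r*dt) * [p * V(k+1, i) + (1-p) * V(k+1, i+1)]; then take max(V_cont, immediate exercise) for American.
  V(1,0) = exp(-r*dt) * [p*32.335427 + (1-p)*0.000000] = 13.462728; exercise = 12.049933; V(1,0) = max -> 13.462728
  V(1,1) = exp(-r*dt) * [p*0.000000 + (1-p)*0.000000] = 0.000000; exercise = 0.000000; V(1,1) = max -> 0.000000
  V(0,0) = exp(-r*dt) * [p*13.462728 + (1-p)*0.000000] = 5.605154; exercise = 0.000000; V(0,0) = max -> 5.605154


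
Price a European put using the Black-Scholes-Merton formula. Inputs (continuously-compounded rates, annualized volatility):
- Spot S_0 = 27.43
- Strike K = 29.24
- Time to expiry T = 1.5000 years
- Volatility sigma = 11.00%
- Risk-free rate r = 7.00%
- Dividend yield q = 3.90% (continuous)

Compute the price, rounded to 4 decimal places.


Answer: Price = 1.6403

Derivation:
d1 = (ln(S/K) + (r - q + 0.5*sigma^2) * T) / (sigma * sqrt(T)) = -0.06179639
d2 = d1 - sigma * sqrt(T) = -0.19651833
exp(-rT) = 0.90032452; exp(-qT) = 0.94317824
P = K * exp(-rT) * N(-d2) - S_0 * exp(-qT) * N(-d1)
N(-d1) = 0.52463751; N(-d2) = 0.57789776
P = 29.2400 * 0.90032452 * 0.57789776 - 27.4300 * 0.94317824 * 0.52463751 = 1.6403


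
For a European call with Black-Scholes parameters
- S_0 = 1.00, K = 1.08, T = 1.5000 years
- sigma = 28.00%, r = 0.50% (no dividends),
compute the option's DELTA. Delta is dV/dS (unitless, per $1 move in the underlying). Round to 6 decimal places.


d1 = -0.0310882273; d2 = -0.3740167913
phi(d1) = 0.3987495425; exp(-qT) = 1.0000000000; exp(-rT) = 0.9925280548
N(d1) = 0.4875995892
Delta = exp(-qT) * N(d1) = 1.0000000000 * 0.4875995892 = 0.487600

Answer: Delta = 0.487600


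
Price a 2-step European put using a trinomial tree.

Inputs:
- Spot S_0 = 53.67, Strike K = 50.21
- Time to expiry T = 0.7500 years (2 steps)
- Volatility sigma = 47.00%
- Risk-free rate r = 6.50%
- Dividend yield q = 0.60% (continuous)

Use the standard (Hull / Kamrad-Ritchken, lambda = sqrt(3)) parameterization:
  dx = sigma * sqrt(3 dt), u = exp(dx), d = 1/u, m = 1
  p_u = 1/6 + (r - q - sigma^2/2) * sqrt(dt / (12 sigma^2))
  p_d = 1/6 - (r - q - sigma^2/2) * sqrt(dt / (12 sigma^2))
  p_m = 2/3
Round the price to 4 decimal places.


Answer: Price = V(0,0) = 5.1617

Derivation:
dt = T/N = 0.375000; dx = sigma*sqrt(3*dt) = 0.498510
u = exp(dx) = 1.646267; d = 1/u = 0.607435
p_u = 0.147315, p_m = 0.666667, p_d = 0.186018
Discount per step: exp(-r*dt) = 0.975920
Stock lattice S(k, j) with j the centered position index:
  k=0: S(0,+0) = 53.6700
  k=1: S(1,-1) = 32.6010; S(1,+0) = 53.6700; S(1,+1) = 88.3551
  k=2: S(2,-2) = 19.8030; S(2,-1) = 32.6010; S(2,+0) = 53.6700; S(2,+1) = 88.3551; S(2,+2) = 145.4562
Terminal payoffs V(N, j) = max(K - S_T, 0):
  V(2,-2) = 30.406996; V(2,-1) = 17.608969; V(2,+0) = 0.000000; V(2,+1) = 0.000000; V(2,+2) = 0.000000
Backward induction: V(k, j) = exp(-r*dt) * [p_u * V(k+1, j+1) + p_m * V(k+1, j) + p_d * V(k+1, j-1)]
  V(1,-1) = exp(-r*dt) * [p_u*0.000000 + p_m*17.608969 + p_d*30.406996] = 16.976673
  V(1,+0) = exp(-r*dt) * [p_u*0.000000 + p_m*0.000000 + p_d*17.608969] = 3.196709
  V(1,+1) = exp(-r*dt) * [p_u*0.000000 + p_m*0.000000 + p_d*0.000000] = 0.000000
  V(0,+0) = exp(-r*dt) * [p_u*0.000000 + p_m*3.196709 + p_d*16.976673] = 5.161744


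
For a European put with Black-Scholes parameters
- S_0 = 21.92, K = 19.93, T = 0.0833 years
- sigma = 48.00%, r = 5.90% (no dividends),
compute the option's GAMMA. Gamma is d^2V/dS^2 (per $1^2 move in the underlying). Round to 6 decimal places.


d1 = 0.7917358053; d2 = 0.6531994563
phi(d1) = 0.2916031939; exp(-qT) = 1.0000000000; exp(-rT) = 0.9950973574
Gamma = exp(-qT) * phi(d1) / (S * sigma * sqrt(T)) = 1.0000000000 * 0.2916031939 / (21.9200 * 0.4800 * 0.2886173938) = 0.096026

Answer: Gamma = 0.096026


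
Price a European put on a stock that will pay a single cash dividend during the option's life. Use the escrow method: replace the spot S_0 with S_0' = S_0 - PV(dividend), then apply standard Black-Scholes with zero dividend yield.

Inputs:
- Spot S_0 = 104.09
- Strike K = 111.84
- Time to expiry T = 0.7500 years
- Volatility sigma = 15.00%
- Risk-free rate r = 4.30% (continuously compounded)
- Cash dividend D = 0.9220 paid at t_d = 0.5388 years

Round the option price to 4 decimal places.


Answer: Price = 8.3997

Derivation:
PV(D) = D * exp(-r * t_d) = 0.9220 * 0.97709793 = 0.90088429
S_0' = S_0 - PV(D) = 104.0900 - 0.90088429 = 103.18911571
d1 = (ln(S_0'/K) + (r + sigma^2/2)*T) / (sigma*sqrt(T)) = -0.30652218
d2 = d1 - sigma*sqrt(T) = -0.43642599
exp(-rT) = 0.96826449
N(-d1) = 0.62039645; N(-d2) = 0.66873616
P = K * exp(-rT) * N(-d2) - S_0' * N(-d1) = 111.8400 * 0.96826449 * 0.66873616 - 103.18911571 * 0.62039645 = 8.3997


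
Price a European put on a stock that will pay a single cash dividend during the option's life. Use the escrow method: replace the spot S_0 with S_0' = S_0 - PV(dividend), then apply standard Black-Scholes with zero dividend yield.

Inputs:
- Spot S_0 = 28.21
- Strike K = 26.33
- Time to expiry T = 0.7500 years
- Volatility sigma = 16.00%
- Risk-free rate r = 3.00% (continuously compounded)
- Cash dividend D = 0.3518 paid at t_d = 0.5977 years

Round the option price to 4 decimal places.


Answer: Price = 0.6550

Derivation:
PV(D) = D * exp(-r * t_d) = 0.3518 * 0.98222880 = 0.34554809
S_0' = S_0 - PV(D) = 28.2100 - 0.34554809 = 27.86445191
d1 = (ln(S_0'/K) + (r + sigma^2/2)*T) / (sigma*sqrt(T)) = 0.64044583
d2 = d1 - sigma*sqrt(T) = 0.50188177
exp(-rT) = 0.97775124
N(-d1) = 0.26094140; N(-d2) = 0.30787535
P = K * exp(-rT) * N(-d2) - S_0' * N(-d1) = 26.3300 * 0.97775124 * 0.30787535 - 27.86445191 * 0.26094140 = 0.6550


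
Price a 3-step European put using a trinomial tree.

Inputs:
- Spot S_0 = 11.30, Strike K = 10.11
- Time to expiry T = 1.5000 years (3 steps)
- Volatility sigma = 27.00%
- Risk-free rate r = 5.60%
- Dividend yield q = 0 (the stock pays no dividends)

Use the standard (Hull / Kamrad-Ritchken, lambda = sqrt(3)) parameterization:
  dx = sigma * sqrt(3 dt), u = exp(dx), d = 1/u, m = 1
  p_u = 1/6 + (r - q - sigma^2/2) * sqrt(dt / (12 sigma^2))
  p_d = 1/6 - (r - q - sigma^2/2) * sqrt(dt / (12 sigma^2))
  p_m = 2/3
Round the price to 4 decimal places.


Answer: Price = V(0,0) = 0.5944

Derivation:
dt = T/N = 0.500000; dx = sigma*sqrt(3*dt) = 0.330681
u = exp(dx) = 1.391916; d = 1/u = 0.718434
p_u = 0.181447, p_m = 0.666667, p_d = 0.151887
Discount per step: exp(-r*dt) = 0.972388
Stock lattice S(k, j) with j the centered position index:
  k=0: S(0,+0) = 11.3000
  k=1: S(1,-1) = 8.1183; S(1,+0) = 11.3000; S(1,+1) = 15.7286
  k=2: S(2,-2) = 5.8325; S(2,-1) = 8.1183; S(2,+0) = 11.3000; S(2,+1) = 15.7286; S(2,+2) = 21.8930
  k=3: S(3,-3) = 4.1902; S(3,-2) = 5.8325; S(3,-1) = 8.1183; S(3,+0) = 11.3000; S(3,+1) = 15.7286; S(3,+2) = 21.8930; S(3,+3) = 30.4732
Terminal payoffs V(N, j) = max(K - S_T, 0):
  V(3,-3) = 5.919754; V(3,-2) = 4.277531; V(3,-1) = 1.991693; V(3,+0) = 0.000000; V(3,+1) = 0.000000; V(3,+2) = 0.000000; V(3,+3) = 0.000000
Backward induction: V(k, j) = exp(-r*dt) * [p_u * V(k+1, j+1) + p_m * V(k+1, j) + p_d * V(k+1, j-1)]
  V(2,-2) = exp(-r*dt) * [p_u*1.991693 + p_m*4.277531 + p_d*5.919754] = 3.998660
  V(2,-1) = exp(-r*dt) * [p_u*0.000000 + p_m*1.991693 + p_d*4.277531] = 1.922893
  V(2,+0) = exp(-r*dt) * [p_u*0.000000 + p_m*0.000000 + p_d*1.991693] = 0.294159
  V(2,+1) = exp(-r*dt) * [p_u*0.000000 + p_m*0.000000 + p_d*0.000000] = 0.000000
  V(2,+2) = exp(-r*dt) * [p_u*0.000000 + p_m*0.000000 + p_d*0.000000] = 0.000000
  V(1,-1) = exp(-r*dt) * [p_u*0.294159 + p_m*1.922893 + p_d*3.998660] = 1.889006
  V(1,+0) = exp(-r*dt) * [p_u*0.000000 + p_m*0.294159 + p_d*1.922893] = 0.474688
  V(1,+1) = exp(-r*dt) * [p_u*0.000000 + p_m*0.000000 + p_d*0.294159] = 0.043445
  V(0,+0) = exp(-r*dt) * [p_u*0.043445 + p_m*0.474688 + p_d*1.889006] = 0.594379


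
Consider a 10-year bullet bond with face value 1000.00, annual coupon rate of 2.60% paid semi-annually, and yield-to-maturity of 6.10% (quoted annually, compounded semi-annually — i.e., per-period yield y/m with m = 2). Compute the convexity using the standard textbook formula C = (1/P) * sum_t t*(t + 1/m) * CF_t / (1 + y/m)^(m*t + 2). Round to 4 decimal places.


Coupon per period c = face * coupon_rate / m = 13.000000
Periods per year m = 2; per-period yield y/m = 0.030500
Number of cashflows N = 20
Cashflows (t years, CF_t, discount factor 1/(1+y/m)^(m*t), PV):
  t = 0.5000: CF_t = 13.000000, DF = 0.970403, PV = 12.615235
  t = 1.0000: CF_t = 13.000000, DF = 0.941681, PV = 12.241859
  t = 1.5000: CF_t = 13.000000, DF = 0.913810, PV = 11.879533
  t = 2.0000: CF_t = 13.000000, DF = 0.886764, PV = 11.527931
  t = 2.5000: CF_t = 13.000000, DF = 0.860518, PV = 11.186736
  t = 3.0000: CF_t = 13.000000, DF = 0.835049, PV = 10.855639
  t = 3.5000: CF_t = 13.000000, DF = 0.810334, PV = 10.534341
  t = 4.0000: CF_t = 13.000000, DF = 0.786350, PV = 10.222553
  t = 4.5000: CF_t = 13.000000, DF = 0.763076, PV = 9.919993
  t = 5.0000: CF_t = 13.000000, DF = 0.740491, PV = 9.626389
  t = 5.5000: CF_t = 13.000000, DF = 0.718575, PV = 9.341474
  t = 6.0000: CF_t = 13.000000, DF = 0.697307, PV = 9.064991
  t = 6.5000: CF_t = 13.000000, DF = 0.676669, PV = 8.796692
  t = 7.0000: CF_t = 13.000000, DF = 0.656641, PV = 8.536334
  t = 7.5000: CF_t = 13.000000, DF = 0.637206, PV = 8.283682
  t = 8.0000: CF_t = 13.000000, DF = 0.618347, PV = 8.038507
  t = 8.5000: CF_t = 13.000000, DF = 0.600045, PV = 7.800589
  t = 9.0000: CF_t = 13.000000, DF = 0.582286, PV = 7.569713
  t = 9.5000: CF_t = 13.000000, DF = 0.565052, PV = 7.345670
  t = 10.0000: CF_t = 1013.000000, DF = 0.548328, PV = 555.455822
Price P = sum_t PV_t = 740.843684
Convexity numerator sum_t t*(t + 1/m) * CF_t / (1+y/m)^(m*t + 2):
  t = 0.5000: term = 5.939766
  t = 1.0000: term = 17.291896
  t = 1.5000: term = 33.560207
  t = 2.0000: term = 54.278193
  t = 2.5000: term = 79.007559
  t = 3.0000: term = 107.336810
  t = 3.5000: term = 138.879909
  t = 4.0000: term = 173.274996
  t = 4.5000: term = 210.183158
  t = 5.0000: term = 249.287265
  t = 5.5000: term = 290.290847
  t = 6.0000: term = 332.917032
  t = 6.5000: term = 376.907524
  t = 7.0000: term = 422.021637
  t = 7.5000: term = 468.035364
  t = 8.0000: term = 514.740494
  t = 8.5000: term = 561.943771
  t = 9.0000: term = 609.466087
  t = 9.5000: term = 657.141719
  t = 10.0000: term = 54921.555623
Convexity = (1/P) * sum = 60224.059855 / 740.843684 = 81.291183

Answer: Convexity = 81.2912


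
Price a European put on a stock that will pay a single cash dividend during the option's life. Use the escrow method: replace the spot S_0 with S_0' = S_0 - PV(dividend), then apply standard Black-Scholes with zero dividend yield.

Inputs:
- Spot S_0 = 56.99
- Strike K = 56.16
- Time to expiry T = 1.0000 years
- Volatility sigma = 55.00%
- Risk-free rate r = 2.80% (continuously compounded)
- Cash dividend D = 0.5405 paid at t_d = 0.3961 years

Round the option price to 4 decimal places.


Answer: Price = 11.1313

Derivation:
PV(D) = D * exp(-r * t_d) = 0.5405 * 0.98897048 = 0.53453854
S_0' = S_0 - PV(D) = 56.9900 - 0.53453854 = 56.45546146
d1 = (ln(S_0'/K) + (r + sigma^2/2)*T) / (sigma*sqrt(T)) = 0.33544959
d2 = d1 - sigma*sqrt(T) = -0.21455041
exp(-rT) = 0.97238837
N(-d1) = 0.36864298; N(-d2) = 0.58494107
P = K * exp(-rT) * N(-d2) - S_0' * N(-d1) = 56.1600 * 0.97238837 * 0.58494107 - 56.45546146 * 0.36864298 = 11.1313


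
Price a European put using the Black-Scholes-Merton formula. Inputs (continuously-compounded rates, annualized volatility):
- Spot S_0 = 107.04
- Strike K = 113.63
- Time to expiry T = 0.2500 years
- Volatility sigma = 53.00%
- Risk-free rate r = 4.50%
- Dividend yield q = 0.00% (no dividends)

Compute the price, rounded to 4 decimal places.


Answer: Price = 14.4149

Derivation:
d1 = (ln(S/K) + (r - q + 0.5*sigma^2) * T) / (sigma * sqrt(T)) = -0.05049985
d2 = d1 - sigma * sqrt(T) = -0.31549985
exp(-rT) = 0.98881304; exp(-qT) = 1.00000000
P = K * exp(-rT) * N(-d2) - S_0 * exp(-qT) * N(-d1)
N(-d1) = 0.52013796; N(-d2) = 0.62380892
P = 113.6300 * 0.98881304 * 0.62380892 - 107.0400 * 1.00000000 * 0.52013796 = 14.4149


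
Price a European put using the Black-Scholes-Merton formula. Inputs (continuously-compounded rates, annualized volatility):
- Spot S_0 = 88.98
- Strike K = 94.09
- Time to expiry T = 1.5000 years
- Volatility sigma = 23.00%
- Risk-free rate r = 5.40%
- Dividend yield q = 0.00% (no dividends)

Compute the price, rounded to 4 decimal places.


Answer: Price = 8.7762

Derivation:
d1 = (ln(S/K) + (r - q + 0.5*sigma^2) * T) / (sigma * sqrt(T)) = 0.23016277
d2 = d1 - sigma * sqrt(T) = -0.05152855
exp(-rT) = 0.92219369; exp(-qT) = 1.00000000
P = K * exp(-rT) * N(-d2) - S_0 * exp(-qT) * N(-d1)
N(-d1) = 0.40898265; N(-d2) = 0.52054782
P = 94.0900 * 0.92219369 * 0.52054782 - 88.9800 * 1.00000000 * 0.40898265 = 8.7762


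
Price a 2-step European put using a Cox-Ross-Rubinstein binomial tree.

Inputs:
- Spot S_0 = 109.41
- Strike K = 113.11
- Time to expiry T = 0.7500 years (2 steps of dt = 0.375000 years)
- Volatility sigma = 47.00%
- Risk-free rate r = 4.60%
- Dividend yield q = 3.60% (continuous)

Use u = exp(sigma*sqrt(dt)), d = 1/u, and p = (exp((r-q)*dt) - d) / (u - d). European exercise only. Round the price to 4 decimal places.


Answer: Price = V(0,0) = 17.6666

Derivation:
dt = T/N = 0.375000
u = exp(sigma*sqrt(dt)) = 1.333511; d = 1/u = 0.749900
p = (exp((r-q)*dt) - d) / (u - d) = 0.434976
Discount per step: exp(-r*dt) = 0.982898
Stock lattice S(k, i) with i counting down-moves:
  k=0: S(0,0) = 109.4100
  k=1: S(1,0) = 145.8994; S(1,1) = 82.0466
  k=2: S(2,0) = 194.5584; S(2,1) = 109.4100; S(2,2) = 61.5268
Terminal payoffs V(N, i) = max(K - S_T, 0):
  V(2,0) = 0.000000; V(2,1) = 3.700000; V(2,2) = 51.583240
Backward induction: V(k, i) = exp(-r*dt) * [p * V(k+1, i) + (1-p) * V(k+1, i+1)].
  V(1,0) = exp(-r*dt) * [p*0.000000 + (1-p)*3.700000] = 2.054834
  V(1,1) = exp(-r*dt) * [p*3.700000 + (1-p)*51.583240] = 30.229181
  V(0,0) = exp(-r*dt) * [p*2.054834 + (1-p)*30.229181] = 17.666611


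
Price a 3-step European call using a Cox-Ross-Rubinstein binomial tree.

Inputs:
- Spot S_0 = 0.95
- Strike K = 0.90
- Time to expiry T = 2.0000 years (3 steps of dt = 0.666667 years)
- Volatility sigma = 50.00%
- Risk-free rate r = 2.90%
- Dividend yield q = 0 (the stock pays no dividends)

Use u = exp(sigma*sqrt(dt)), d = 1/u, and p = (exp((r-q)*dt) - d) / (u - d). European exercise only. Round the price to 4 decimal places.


Answer: Price = V(0,0) = 0.3206

Derivation:
dt = T/N = 0.666667
u = exp(sigma*sqrt(dt)) = 1.504181; d = 1/u = 0.664814
p = (exp((r-q)*dt) - d) / (u - d) = 0.422590
Discount per step: exp(-r*dt) = 0.980852
Stock lattice S(k, i) with i counting down-moves:
  k=0: S(0,0) = 0.9500
  k=1: S(1,0) = 1.4290; S(1,1) = 0.6316
  k=2: S(2,0) = 2.1494; S(2,1) = 0.9500; S(2,2) = 0.4199
  k=3: S(3,0) = 3.2331; S(3,1) = 1.4290; S(3,2) = 0.6316; S(3,3) = 0.2791
Terminal payoffs V(N, i) = max(S_T - K, 0):
  V(3,0) = 2.333133; V(3,1) = 0.528972; V(3,2) = 0.000000; V(3,3) = 0.000000
Backward induction: V(k, i) = exp(-r*dt) * [p * V(k+1, i) + (1-p) * V(k+1, i+1)].
  V(2,0) = exp(-r*dt) * [p*2.333133 + (1-p)*0.528972] = 1.266664
  V(2,1) = exp(-r*dt) * [p*0.528972 + (1-p)*0.000000] = 0.219258
  V(2,2) = exp(-r*dt) * [p*0.000000 + (1-p)*0.000000] = 0.000000
  V(1,0) = exp(-r*dt) * [p*1.266664 + (1-p)*0.219258] = 0.649207
  V(1,1) = exp(-r*dt) * [p*0.219258 + (1-p)*0.000000] = 0.090882
  V(0,0) = exp(-r*dt) * [p*0.649207 + (1-p)*0.090882] = 0.320566


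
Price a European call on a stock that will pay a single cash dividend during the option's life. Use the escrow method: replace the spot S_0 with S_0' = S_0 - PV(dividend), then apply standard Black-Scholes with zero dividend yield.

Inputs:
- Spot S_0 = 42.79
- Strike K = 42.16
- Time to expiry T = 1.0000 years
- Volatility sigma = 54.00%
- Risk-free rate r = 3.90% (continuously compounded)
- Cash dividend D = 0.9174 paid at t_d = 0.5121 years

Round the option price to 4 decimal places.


PV(D) = D * exp(-r * t_d) = 0.9174 * 0.98022622 = 0.89925953
S_0' = S_0 - PV(D) = 42.7900 - 0.89925953 = 41.89074047
d1 = (ln(S_0'/K) + (r + sigma^2/2)*T) / (sigma*sqrt(T)) = 0.33035724
d2 = d1 - sigma*sqrt(T) = -0.20964276
exp(-rT) = 0.96175071
N(d1) = 0.62943497; N(d2) = 0.41697325
C = S_0' * N(d1) - K * exp(-rT) * N(d2) = 41.89074047 * 0.62943497 - 42.1600 * 0.96175071 * 0.41697325 = 9.4603

Answer: Price = 9.4603


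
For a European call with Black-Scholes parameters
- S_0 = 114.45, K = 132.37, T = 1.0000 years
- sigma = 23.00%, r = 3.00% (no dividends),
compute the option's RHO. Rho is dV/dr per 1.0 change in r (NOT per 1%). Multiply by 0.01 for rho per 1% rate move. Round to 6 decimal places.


Answer: Rho = 34.505466

Derivation:
d1 = -0.3870129797; d2 = -0.6170129797
phi(d1) = 0.3701569936; exp(-qT) = 1.0000000000; exp(-rT) = 0.9704455335
N(d2) = 0.2686130822
Rho = K*T*exp(-rT)*N(d2) = 132.3700 * 1.0000 * 0.9704455335 * 0.2686130822 = 34.505466


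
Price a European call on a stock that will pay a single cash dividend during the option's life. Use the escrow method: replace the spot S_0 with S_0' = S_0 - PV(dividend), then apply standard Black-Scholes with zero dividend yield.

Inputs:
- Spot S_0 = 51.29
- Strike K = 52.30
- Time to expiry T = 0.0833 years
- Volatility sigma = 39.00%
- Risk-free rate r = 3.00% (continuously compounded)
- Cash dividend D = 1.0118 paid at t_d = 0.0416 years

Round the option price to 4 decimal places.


Answer: Price = 1.4763

Derivation:
PV(D) = D * exp(-r * t_d) = 1.0118 * 0.99875278 = 1.01053806
S_0' = S_0 - PV(D) = 51.2900 - 1.01053806 = 50.27946194
d1 = (ln(S_0'/K) + (r + sigma^2/2)*T) / (sigma*sqrt(T)) = -0.27154860
d2 = d1 - sigma*sqrt(T) = -0.38410939
exp(-rT) = 0.99750412
N(d1) = 0.39298456; N(d2) = 0.35044869
C = S_0' * N(d1) - K * exp(-rT) * N(d2) = 50.27946194 * 0.39298456 - 52.3000 * 0.99750412 * 0.35044869 = 1.4763


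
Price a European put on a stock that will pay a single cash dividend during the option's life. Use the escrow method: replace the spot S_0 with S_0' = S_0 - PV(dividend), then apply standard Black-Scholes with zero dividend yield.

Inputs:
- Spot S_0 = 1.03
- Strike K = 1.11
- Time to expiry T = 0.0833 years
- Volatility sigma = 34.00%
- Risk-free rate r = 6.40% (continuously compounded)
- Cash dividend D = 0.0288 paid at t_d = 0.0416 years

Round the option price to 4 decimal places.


PV(D) = D * exp(-r * t_d) = 0.0288 * 0.99734114 = 0.02872342
S_0' = S_0 - PV(D) = 1.0300 - 0.02872342 = 1.00127658
d1 = (ln(S_0'/K) + (r + sigma^2/2)*T) / (sigma*sqrt(T)) = -0.94709463
d2 = d1 - sigma*sqrt(T) = -1.04522454
exp(-rT) = 0.99468299
N(-d1) = 0.82820472; N(-d2) = 0.85204040
P = K * exp(-rT) * N(-d2) - S_0' * N(-d1) = 1.1100 * 0.99468299 * 0.85204040 - 1.00127658 * 0.82820472 = 0.1115

Answer: Price = 0.1115


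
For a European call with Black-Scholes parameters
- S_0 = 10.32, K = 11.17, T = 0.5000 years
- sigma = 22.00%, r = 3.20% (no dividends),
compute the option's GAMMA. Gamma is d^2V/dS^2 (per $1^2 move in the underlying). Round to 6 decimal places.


d1 = -0.3281480276; d2 = -0.4837115195
phi(d1) = 0.3780309920; exp(-qT) = 1.0000000000; exp(-rT) = 0.9841273201
Gamma = exp(-qT) * phi(d1) / (S * sigma * sqrt(T)) = 1.0000000000 * 0.3780309920 / (10.3200 * 0.2200 * 0.7071067812) = 0.235472

Answer: Gamma = 0.235472


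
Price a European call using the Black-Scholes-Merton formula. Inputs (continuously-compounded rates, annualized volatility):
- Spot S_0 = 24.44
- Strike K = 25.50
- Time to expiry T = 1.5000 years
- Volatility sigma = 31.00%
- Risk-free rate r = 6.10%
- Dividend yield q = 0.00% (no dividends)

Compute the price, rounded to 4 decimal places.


d1 = (ln(S/K) + (r - q + 0.5*sigma^2) * T) / (sigma * sqrt(T)) = 0.31900701
d2 = d1 - sigma * sqrt(T) = -0.06066390
exp(-rT) = 0.91256132; exp(-qT) = 1.00000000
C = S_0 * exp(-qT) * N(d1) - K * exp(-rT) * N(d2)
N(d1) = 0.62513940; N(d2) = 0.47581344
C = 24.4400 * 1.00000000 * 0.62513940 - 25.5000 * 0.91256132 * 0.47581344 = 4.2061

Answer: Price = 4.2061


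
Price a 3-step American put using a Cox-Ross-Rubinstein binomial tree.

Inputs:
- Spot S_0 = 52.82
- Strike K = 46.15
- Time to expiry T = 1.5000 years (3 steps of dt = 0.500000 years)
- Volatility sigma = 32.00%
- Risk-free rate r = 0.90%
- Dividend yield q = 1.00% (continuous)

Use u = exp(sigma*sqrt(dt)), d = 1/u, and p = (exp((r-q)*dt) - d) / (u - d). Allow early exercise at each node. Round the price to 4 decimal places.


Answer: Price = V(0,0) = 4.9590

Derivation:
dt = T/N = 0.500000
u = exp(sigma*sqrt(dt)) = 1.253919; d = 1/u = 0.797499
p = (exp((r-q)*dt) - d) / (u - d) = 0.442576
Discount per step: exp(-r*dt) = 0.995510
Stock lattice S(k, i) with i counting down-moves:
  k=0: S(0,0) = 52.8200
  k=1: S(1,0) = 66.2320; S(1,1) = 42.1239
  k=2: S(2,0) = 83.0496; S(2,1) = 52.8200; S(2,2) = 33.5938
  k=3: S(3,0) = 104.1375; S(3,1) = 66.2320; S(3,2) = 42.1239; S(3,3) = 26.7910
Terminal payoffs V(N, i) = max(K - S_T, 0):
  V(3,0) = 0.000000; V(3,1) = 0.000000; V(3,2) = 4.026081; V(3,3) = 19.358963
Backward induction: V(k, i) = exp(-r*dt) * [p * V(k+1, i) + (1-p) * V(k+1, i+1)]; then take max(V_cont, immediate exercise) for American.
  V(2,0) = exp(-r*dt) * [p*0.000000 + (1-p)*0.000000] = 0.000000; exercise = 0.000000; V(2,0) = max -> 0.000000
  V(2,1) = exp(-r*dt) * [p*0.000000 + (1-p)*4.026081] = 2.234156; exercise = 0.000000; V(2,1) = max -> 2.234156
  V(2,2) = exp(-r*dt) * [p*4.026081 + (1-p)*19.358963] = 12.516540; exercise = 12.556199; V(2,2) = max -> 12.556199
  V(1,0) = exp(-r*dt) * [p*0.000000 + (1-p)*2.234156] = 1.239780; exercise = 0.000000; V(1,0) = max -> 1.239780
  V(1,1) = exp(-r*dt) * [p*2.234156 + (1-p)*12.556199] = 7.952042; exercise = 4.026081; V(1,1) = max -> 7.952042
  V(0,0) = exp(-r*dt) * [p*1.239780 + (1-p)*7.952042] = 4.958987; exercise = 0.000000; V(0,0) = max -> 4.958987


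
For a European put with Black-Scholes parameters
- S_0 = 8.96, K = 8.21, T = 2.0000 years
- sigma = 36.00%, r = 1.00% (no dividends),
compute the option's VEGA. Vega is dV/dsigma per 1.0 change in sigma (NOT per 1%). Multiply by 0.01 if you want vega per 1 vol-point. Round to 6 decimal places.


Answer: Vega = 4.535969

Derivation:
d1 = 0.4655459516; d2 = -0.0435709308
phi(d1) = 0.3579703742; exp(-qT) = 1.0000000000; exp(-rT) = 0.9801986733
Vega = S * exp(-qT) * phi(d1) * sqrt(T) = 8.9600 * 1.0000000000 * 0.3579703742 * 1.4142135624 = 4.535969


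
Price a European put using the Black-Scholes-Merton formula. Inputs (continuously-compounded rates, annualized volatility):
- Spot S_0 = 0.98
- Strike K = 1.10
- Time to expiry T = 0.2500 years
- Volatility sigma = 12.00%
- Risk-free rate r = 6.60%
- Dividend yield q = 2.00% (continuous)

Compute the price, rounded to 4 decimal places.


Answer: Price = 0.1079

Derivation:
d1 = (ln(S/K) + (r - q + 0.5*sigma^2) * T) / (sigma * sqrt(T)) = -1.70354812
d2 = d1 - sigma * sqrt(T) = -1.76354812
exp(-rT) = 0.98363538; exp(-qT) = 0.99501248
P = K * exp(-rT) * N(-d2) - S_0 * exp(-qT) * N(-d1)
N(-d1) = 0.95576723; N(-d2) = 0.96109596
P = 1.1000 * 0.98363538 * 0.96109596 - 0.9800 * 0.99501248 * 0.95576723 = 0.1079


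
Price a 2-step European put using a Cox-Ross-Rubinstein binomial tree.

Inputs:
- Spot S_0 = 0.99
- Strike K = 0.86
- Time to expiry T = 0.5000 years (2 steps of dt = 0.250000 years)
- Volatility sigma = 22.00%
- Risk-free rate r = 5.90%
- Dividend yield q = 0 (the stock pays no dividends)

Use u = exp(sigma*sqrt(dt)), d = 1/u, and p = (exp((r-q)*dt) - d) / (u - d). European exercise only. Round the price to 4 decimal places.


dt = T/N = 0.250000
u = exp(sigma*sqrt(dt)) = 1.116278; d = 1/u = 0.895834
p = (exp((r-q)*dt) - d) / (u - d) = 0.539934
Discount per step: exp(-r*dt) = 0.985358
Stock lattice S(k, i) with i counting down-moves:
  k=0: S(0,0) = 0.9900
  k=1: S(1,0) = 1.1051; S(1,1) = 0.8869
  k=2: S(2,0) = 1.2336; S(2,1) = 0.9900; S(2,2) = 0.7945
Terminal payoffs V(N, i) = max(K - S_T, 0):
  V(2,0) = 0.000000; V(2,1) = 0.000000; V(2,2) = 0.065506
Backward induction: V(k, i) = exp(-r*dt) * [p * V(k+1, i) + (1-p) * V(k+1, i+1)].
  V(1,0) = exp(-r*dt) * [p*0.000000 + (1-p)*0.000000] = 0.000000
  V(1,1) = exp(-r*dt) * [p*0.000000 + (1-p)*0.065506] = 0.029696
  V(0,0) = exp(-r*dt) * [p*0.000000 + (1-p)*0.029696] = 0.013462

Answer: Price = V(0,0) = 0.0135


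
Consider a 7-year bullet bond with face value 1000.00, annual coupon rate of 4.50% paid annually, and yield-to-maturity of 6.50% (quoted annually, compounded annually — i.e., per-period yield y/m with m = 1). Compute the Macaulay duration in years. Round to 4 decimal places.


Answer: Macaulay duration = 6.0988 years

Derivation:
Coupon per period c = face * coupon_rate / m = 45.000000
Periods per year m = 1; per-period yield y/m = 0.065000
Number of cashflows N = 7
Cashflows (t years, CF_t, discount factor 1/(1+y/m)^(m*t), PV):
  t = 1.0000: CF_t = 45.000000, DF = 0.938967, PV = 42.253521
  t = 2.0000: CF_t = 45.000000, DF = 0.881659, PV = 39.674668
  t = 3.0000: CF_t = 45.000000, DF = 0.827849, PV = 37.253209
  t = 4.0000: CF_t = 45.000000, DF = 0.777323, PV = 34.979539
  t = 5.0000: CF_t = 45.000000, DF = 0.729881, PV = 32.844638
  t = 6.0000: CF_t = 45.000000, DF = 0.685334, PV = 30.840035
  t = 7.0000: CF_t = 1045.000000, DF = 0.643506, PV = 672.463995
Price P = sum_t PV_t = 890.309605
Macaulay numerator sum_t t * PV_t:
  t * PV_t at t = 1.0000: 42.253521
  t * PV_t at t = 2.0000: 79.349335
  t * PV_t at t = 3.0000: 111.759627
  t * PV_t at t = 4.0000: 139.918156
  t * PV_t at t = 5.0000: 164.223188
  t * PV_t at t = 6.0000: 185.040212
  t * PV_t at t = 7.0000: 4707.247962
Macaulay duration D = (sum_t t * PV_t) / P = 5429.792002 / 890.309605 = 6.098768


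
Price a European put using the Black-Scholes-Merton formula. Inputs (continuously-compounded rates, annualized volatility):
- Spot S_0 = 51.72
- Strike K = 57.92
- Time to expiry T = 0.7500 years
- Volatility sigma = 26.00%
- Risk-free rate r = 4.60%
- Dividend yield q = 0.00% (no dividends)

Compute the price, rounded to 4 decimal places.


d1 = (ln(S/K) + (r - q + 0.5*sigma^2) * T) / (sigma * sqrt(T)) = -0.23701647
d2 = d1 - sigma * sqrt(T) = -0.46218308
exp(-rT) = 0.96608834; exp(-qT) = 1.00000000
P = K * exp(-rT) * N(-d2) - S_0 * exp(-qT) * N(-d1)
N(-d1) = 0.59367799; N(-d2) = 0.67802498
P = 57.9200 * 0.96608834 * 0.67802498 - 51.7200 * 1.00000000 * 0.59367799 = 7.2344

Answer: Price = 7.2344


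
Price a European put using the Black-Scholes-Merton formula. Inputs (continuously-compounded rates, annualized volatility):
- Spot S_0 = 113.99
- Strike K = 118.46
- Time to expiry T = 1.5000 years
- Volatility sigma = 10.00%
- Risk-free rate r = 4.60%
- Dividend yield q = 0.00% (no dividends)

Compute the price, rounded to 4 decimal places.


Answer: Price = 3.9376

Derivation:
d1 = (ln(S/K) + (r - q + 0.5*sigma^2) * T) / (sigma * sqrt(T)) = 0.31055753
d2 = d1 - sigma * sqrt(T) = 0.18808304
exp(-rT) = 0.93332668; exp(-qT) = 1.00000000
P = K * exp(-rT) * N(-d2) - S_0 * exp(-qT) * N(-d1)
N(-d1) = 0.37806851; N(-d2) = 0.42540578
P = 118.4600 * 0.93332668 * 0.42540578 - 113.9900 * 1.00000000 * 0.37806851 = 3.9376


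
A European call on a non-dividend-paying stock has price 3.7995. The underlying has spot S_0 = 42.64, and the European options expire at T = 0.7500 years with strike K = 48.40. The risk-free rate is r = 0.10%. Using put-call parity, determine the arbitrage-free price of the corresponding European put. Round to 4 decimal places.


Put-call parity: C - P = S_0 * exp(-qT) - K * exp(-rT).
S_0 * exp(-qT) = 42.6400 * 1.00000000 = 42.64000000
K * exp(-rT) = 48.4000 * 0.99925028 = 48.36371361
P = C - S*exp(-qT) + K*exp(-rT)
P = 3.7995 - 42.64000000 + 48.36371361 = 9.5232

Answer: Put price = 9.5232


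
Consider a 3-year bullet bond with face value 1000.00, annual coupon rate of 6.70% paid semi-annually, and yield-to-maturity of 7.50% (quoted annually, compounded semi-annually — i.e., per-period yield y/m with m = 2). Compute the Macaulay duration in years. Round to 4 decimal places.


Coupon per period c = face * coupon_rate / m = 33.500000
Periods per year m = 2; per-period yield y/m = 0.037500
Number of cashflows N = 6
Cashflows (t years, CF_t, discount factor 1/(1+y/m)^(m*t), PV):
  t = 0.5000: CF_t = 33.500000, DF = 0.963855, PV = 32.289157
  t = 1.0000: CF_t = 33.500000, DF = 0.929017, PV = 31.122079
  t = 1.5000: CF_t = 33.500000, DF = 0.895438, PV = 29.997184
  t = 2.0000: CF_t = 33.500000, DF = 0.863073, PV = 28.912949
  t = 2.5000: CF_t = 33.500000, DF = 0.831878, PV = 27.867902
  t = 3.0000: CF_t = 1033.500000, DF = 0.801810, PV = 828.670443
Price P = sum_t PV_t = 978.859714
Macaulay numerator sum_t t * PV_t:
  t * PV_t at t = 0.5000: 16.144578
  t * PV_t at t = 1.0000: 31.122079
  t * PV_t at t = 1.5000: 44.995776
  t * PV_t at t = 2.0000: 57.825897
  t * PV_t at t = 2.5000: 69.669756
  t * PV_t at t = 3.0000: 2486.011329
Macaulay duration D = (sum_t t * PV_t) / P = 2705.769415 / 978.859714 = 2.764206

Answer: Macaulay duration = 2.7642 years


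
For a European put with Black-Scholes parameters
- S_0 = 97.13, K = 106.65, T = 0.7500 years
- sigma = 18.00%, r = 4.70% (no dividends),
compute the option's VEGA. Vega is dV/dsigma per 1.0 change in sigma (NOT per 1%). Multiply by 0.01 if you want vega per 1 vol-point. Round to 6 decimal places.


d1 = -0.2957454783; d2 = -0.4516300510
phi(d1) = 0.3818714569; exp(-qT) = 1.0000000000; exp(-rT) = 0.9653640451
Vega = S * exp(-qT) * phi(d1) * sqrt(T) = 97.1300 * 1.0000000000 * 0.3818714569 * 0.8660254038 = 32.121899

Answer: Vega = 32.121899


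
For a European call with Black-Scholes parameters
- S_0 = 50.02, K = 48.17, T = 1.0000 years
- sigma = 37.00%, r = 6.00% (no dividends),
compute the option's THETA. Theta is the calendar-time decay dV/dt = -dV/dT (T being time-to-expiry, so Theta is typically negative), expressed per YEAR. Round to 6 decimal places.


d1 = 0.4490175806; d2 = 0.0790175806
phi(d1) = 0.3606862086; exp(-qT) = 1.0000000000; exp(-rT) = 0.9417645336
Theta = -S*exp(-qT)*phi(d1)*sigma/(2*sqrt(T)) - r*K*exp(-rT)*N(d2) + q*S*exp(-qT)*N(d1)
N(d1) = 0.6732905128; N(d2) = 0.5314906802; sqrt(T) = 1.0000000000
Term 1 = -50.0200 * 1.0000000000 * 0.3606862086 * 0.3700 / (2 * 1.0000000000) = -3.3376819685
Term 2 = -0.0600 * 48.1700 * 0.9417645336 * 0.5314906802 = -1.4466580275
Term 3 = 0 (no dividend yield, q = 0)
Theta = -3.3376819685 + (-1.4466580275) + (0.0000000000) = -4.784340

Answer: Theta = -4.784340
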